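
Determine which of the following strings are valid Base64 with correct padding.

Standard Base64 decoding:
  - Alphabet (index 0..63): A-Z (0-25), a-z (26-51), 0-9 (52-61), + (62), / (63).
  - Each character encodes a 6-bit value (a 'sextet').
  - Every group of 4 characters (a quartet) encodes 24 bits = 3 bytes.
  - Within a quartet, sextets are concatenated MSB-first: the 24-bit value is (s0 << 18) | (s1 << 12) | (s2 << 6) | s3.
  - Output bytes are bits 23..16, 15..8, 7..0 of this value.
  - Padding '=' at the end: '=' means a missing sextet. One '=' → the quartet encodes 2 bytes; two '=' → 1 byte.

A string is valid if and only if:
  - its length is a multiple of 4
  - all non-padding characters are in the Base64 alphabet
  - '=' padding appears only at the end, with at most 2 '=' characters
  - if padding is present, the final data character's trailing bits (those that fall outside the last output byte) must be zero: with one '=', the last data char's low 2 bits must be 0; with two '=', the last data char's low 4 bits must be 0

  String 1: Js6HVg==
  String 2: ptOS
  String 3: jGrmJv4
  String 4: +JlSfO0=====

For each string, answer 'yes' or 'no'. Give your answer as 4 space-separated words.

String 1: 'Js6HVg==' → valid
String 2: 'ptOS' → valid
String 3: 'jGrmJv4' → invalid (len=7 not mult of 4)
String 4: '+JlSfO0=====' → invalid (5 pad chars (max 2))

Answer: yes yes no no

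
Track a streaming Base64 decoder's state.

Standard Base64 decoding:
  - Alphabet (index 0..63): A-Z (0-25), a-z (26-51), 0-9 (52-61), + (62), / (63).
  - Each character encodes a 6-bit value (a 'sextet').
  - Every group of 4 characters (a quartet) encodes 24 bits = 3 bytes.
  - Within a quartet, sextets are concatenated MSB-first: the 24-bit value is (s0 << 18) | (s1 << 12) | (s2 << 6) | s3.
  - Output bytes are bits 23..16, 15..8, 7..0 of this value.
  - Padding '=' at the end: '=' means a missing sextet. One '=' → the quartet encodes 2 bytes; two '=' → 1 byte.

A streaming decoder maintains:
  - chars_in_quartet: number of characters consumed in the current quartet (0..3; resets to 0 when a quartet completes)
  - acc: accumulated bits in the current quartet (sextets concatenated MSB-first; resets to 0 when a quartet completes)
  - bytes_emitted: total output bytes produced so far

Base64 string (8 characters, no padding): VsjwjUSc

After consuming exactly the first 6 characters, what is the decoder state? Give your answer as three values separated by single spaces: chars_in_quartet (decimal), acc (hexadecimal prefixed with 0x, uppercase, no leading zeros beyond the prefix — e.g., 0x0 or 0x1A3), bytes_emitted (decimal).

After char 0 ('V'=21): chars_in_quartet=1 acc=0x15 bytes_emitted=0
After char 1 ('s'=44): chars_in_quartet=2 acc=0x56C bytes_emitted=0
After char 2 ('j'=35): chars_in_quartet=3 acc=0x15B23 bytes_emitted=0
After char 3 ('w'=48): chars_in_quartet=4 acc=0x56C8F0 -> emit 56 C8 F0, reset; bytes_emitted=3
After char 4 ('j'=35): chars_in_quartet=1 acc=0x23 bytes_emitted=3
After char 5 ('U'=20): chars_in_quartet=2 acc=0x8D4 bytes_emitted=3

Answer: 2 0x8D4 3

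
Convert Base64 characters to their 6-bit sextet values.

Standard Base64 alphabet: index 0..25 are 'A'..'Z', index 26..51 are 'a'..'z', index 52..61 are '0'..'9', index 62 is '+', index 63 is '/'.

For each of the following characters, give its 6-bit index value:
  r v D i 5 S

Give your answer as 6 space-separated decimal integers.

Answer: 43 47 3 34 57 18

Derivation:
'r': a..z range, 26 + ord('r') − ord('a') = 43
'v': a..z range, 26 + ord('v') − ord('a') = 47
'D': A..Z range, ord('D') − ord('A') = 3
'i': a..z range, 26 + ord('i') − ord('a') = 34
'5': 0..9 range, 52 + ord('5') − ord('0') = 57
'S': A..Z range, ord('S') − ord('A') = 18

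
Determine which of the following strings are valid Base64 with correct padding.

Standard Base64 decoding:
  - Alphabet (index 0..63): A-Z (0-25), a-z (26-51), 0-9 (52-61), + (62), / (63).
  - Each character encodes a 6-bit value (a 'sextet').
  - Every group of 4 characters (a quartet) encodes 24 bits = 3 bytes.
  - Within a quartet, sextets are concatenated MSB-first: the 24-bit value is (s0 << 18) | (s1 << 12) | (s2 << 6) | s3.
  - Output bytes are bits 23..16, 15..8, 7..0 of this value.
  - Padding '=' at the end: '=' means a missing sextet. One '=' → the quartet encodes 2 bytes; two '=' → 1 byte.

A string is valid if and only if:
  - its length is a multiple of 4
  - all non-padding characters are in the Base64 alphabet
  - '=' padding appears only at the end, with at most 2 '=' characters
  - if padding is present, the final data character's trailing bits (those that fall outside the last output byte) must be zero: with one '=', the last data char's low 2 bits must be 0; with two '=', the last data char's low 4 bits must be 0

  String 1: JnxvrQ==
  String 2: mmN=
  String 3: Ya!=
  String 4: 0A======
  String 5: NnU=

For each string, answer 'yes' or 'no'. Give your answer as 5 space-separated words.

String 1: 'JnxvrQ==' → valid
String 2: 'mmN=' → invalid (bad trailing bits)
String 3: 'Ya!=' → invalid (bad char(s): ['!'])
String 4: '0A======' → invalid (6 pad chars (max 2))
String 5: 'NnU=' → valid

Answer: yes no no no yes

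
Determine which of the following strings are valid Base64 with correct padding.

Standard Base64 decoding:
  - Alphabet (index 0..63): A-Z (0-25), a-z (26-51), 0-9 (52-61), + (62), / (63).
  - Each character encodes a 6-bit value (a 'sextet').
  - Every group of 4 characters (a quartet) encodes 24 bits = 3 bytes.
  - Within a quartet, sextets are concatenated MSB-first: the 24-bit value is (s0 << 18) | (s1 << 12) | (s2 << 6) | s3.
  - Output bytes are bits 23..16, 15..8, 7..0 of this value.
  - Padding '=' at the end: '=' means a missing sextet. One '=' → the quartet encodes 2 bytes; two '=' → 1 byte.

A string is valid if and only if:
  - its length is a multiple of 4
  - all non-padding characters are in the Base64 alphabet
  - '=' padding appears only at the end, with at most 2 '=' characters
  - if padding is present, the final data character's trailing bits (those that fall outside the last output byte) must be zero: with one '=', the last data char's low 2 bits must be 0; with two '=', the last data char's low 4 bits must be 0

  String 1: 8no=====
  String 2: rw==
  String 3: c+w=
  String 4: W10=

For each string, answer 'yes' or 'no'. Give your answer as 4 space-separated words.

String 1: '8no=====' → invalid (5 pad chars (max 2))
String 2: 'rw==' → valid
String 3: 'c+w=' → valid
String 4: 'W10=' → valid

Answer: no yes yes yes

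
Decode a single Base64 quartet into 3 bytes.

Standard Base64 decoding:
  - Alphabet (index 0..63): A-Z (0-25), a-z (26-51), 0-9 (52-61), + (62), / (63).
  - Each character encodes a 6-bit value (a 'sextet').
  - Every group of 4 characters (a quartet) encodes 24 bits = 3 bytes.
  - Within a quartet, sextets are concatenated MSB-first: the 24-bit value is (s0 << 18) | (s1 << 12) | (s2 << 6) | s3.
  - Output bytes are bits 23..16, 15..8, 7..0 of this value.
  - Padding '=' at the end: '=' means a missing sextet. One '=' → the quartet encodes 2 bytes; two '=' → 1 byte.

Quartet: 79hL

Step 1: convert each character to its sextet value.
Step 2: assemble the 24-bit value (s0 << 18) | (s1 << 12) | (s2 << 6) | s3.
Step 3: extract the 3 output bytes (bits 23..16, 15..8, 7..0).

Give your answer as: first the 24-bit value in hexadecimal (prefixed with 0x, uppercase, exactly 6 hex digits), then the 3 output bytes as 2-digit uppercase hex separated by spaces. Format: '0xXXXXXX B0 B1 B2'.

Sextets: 7=59, 9=61, h=33, L=11
24-bit: (59<<18) | (61<<12) | (33<<6) | 11
      = 0xEC0000 | 0x03D000 | 0x000840 | 0x00000B
      = 0xEFD84B
Bytes: (v>>16)&0xFF=EF, (v>>8)&0xFF=D8, v&0xFF=4B

Answer: 0xEFD84B EF D8 4B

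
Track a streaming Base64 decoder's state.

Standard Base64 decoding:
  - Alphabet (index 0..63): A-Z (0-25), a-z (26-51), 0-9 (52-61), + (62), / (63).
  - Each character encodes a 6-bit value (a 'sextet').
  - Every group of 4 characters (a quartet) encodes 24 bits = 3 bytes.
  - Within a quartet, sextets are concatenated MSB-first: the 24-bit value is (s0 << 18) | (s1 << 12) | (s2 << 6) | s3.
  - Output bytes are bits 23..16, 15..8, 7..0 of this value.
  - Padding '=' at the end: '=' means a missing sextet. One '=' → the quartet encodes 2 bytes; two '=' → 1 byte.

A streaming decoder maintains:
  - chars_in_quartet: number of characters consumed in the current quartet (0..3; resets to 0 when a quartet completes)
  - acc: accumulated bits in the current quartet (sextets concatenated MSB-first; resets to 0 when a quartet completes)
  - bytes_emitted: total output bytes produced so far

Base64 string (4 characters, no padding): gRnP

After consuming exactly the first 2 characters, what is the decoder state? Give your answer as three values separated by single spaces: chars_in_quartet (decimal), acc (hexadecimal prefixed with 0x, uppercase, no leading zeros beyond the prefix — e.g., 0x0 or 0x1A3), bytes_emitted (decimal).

Answer: 2 0x811 0

Derivation:
After char 0 ('g'=32): chars_in_quartet=1 acc=0x20 bytes_emitted=0
After char 1 ('R'=17): chars_in_quartet=2 acc=0x811 bytes_emitted=0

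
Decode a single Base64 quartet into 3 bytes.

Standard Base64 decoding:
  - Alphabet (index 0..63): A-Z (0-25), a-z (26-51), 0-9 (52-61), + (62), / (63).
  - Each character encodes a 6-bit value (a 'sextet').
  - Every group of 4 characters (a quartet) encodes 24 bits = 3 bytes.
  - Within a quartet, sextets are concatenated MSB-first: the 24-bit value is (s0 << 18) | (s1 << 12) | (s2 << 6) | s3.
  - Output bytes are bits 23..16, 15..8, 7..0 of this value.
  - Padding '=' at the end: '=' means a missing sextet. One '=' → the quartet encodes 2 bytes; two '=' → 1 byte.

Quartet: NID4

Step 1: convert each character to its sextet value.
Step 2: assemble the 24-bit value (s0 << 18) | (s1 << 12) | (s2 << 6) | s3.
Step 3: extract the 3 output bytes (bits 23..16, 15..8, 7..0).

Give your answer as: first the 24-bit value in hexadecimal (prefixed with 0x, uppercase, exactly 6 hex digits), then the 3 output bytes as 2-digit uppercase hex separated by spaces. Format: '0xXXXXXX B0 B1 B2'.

Sextets: N=13, I=8, D=3, 4=56
24-bit: (13<<18) | (8<<12) | (3<<6) | 56
      = 0x340000 | 0x008000 | 0x0000C0 | 0x000038
      = 0x3480F8
Bytes: (v>>16)&0xFF=34, (v>>8)&0xFF=80, v&0xFF=F8

Answer: 0x3480F8 34 80 F8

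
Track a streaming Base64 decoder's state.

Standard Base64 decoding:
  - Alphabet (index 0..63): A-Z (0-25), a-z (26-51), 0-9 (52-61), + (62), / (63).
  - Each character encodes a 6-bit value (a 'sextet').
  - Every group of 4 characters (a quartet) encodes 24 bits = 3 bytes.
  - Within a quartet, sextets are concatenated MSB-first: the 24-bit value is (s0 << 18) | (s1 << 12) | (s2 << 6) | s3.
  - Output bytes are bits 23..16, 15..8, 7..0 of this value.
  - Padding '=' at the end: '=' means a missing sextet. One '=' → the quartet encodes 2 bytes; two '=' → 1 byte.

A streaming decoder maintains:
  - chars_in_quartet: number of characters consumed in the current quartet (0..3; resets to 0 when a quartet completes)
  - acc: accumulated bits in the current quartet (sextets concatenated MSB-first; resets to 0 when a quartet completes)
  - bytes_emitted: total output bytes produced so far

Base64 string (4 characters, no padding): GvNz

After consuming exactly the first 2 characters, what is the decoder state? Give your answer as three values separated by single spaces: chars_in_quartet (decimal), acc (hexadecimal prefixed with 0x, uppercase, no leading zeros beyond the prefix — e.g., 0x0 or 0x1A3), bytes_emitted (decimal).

After char 0 ('G'=6): chars_in_quartet=1 acc=0x6 bytes_emitted=0
After char 1 ('v'=47): chars_in_quartet=2 acc=0x1AF bytes_emitted=0

Answer: 2 0x1AF 0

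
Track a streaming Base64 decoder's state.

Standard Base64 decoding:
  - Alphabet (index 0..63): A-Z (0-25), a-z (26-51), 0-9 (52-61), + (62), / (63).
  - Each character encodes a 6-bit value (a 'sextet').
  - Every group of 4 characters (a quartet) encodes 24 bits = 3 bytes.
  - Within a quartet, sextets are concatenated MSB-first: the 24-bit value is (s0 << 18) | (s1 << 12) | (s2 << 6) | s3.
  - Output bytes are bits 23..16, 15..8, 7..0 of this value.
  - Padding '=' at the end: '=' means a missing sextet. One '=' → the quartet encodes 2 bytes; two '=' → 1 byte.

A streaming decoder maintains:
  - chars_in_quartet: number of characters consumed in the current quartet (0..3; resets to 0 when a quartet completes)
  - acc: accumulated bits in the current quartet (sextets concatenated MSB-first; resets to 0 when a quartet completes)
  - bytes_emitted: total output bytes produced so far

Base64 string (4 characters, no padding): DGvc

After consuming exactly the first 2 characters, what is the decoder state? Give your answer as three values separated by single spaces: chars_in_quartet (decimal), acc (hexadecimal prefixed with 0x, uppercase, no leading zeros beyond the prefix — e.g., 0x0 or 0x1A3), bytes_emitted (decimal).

Answer: 2 0xC6 0

Derivation:
After char 0 ('D'=3): chars_in_quartet=1 acc=0x3 bytes_emitted=0
After char 1 ('G'=6): chars_in_quartet=2 acc=0xC6 bytes_emitted=0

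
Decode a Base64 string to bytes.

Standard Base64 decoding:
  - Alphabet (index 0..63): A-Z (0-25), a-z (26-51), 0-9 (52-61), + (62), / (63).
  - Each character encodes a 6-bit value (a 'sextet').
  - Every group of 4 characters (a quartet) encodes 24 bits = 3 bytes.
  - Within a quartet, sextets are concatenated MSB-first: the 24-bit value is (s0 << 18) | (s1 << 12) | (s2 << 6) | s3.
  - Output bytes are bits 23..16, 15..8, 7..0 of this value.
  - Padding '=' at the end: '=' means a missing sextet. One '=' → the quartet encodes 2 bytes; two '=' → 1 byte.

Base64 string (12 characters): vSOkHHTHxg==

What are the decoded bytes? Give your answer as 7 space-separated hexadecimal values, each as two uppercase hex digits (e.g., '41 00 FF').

After char 0 ('v'=47): chars_in_quartet=1 acc=0x2F bytes_emitted=0
After char 1 ('S'=18): chars_in_quartet=2 acc=0xBD2 bytes_emitted=0
After char 2 ('O'=14): chars_in_quartet=3 acc=0x2F48E bytes_emitted=0
After char 3 ('k'=36): chars_in_quartet=4 acc=0xBD23A4 -> emit BD 23 A4, reset; bytes_emitted=3
After char 4 ('H'=7): chars_in_quartet=1 acc=0x7 bytes_emitted=3
After char 5 ('H'=7): chars_in_quartet=2 acc=0x1C7 bytes_emitted=3
After char 6 ('T'=19): chars_in_quartet=3 acc=0x71D3 bytes_emitted=3
After char 7 ('H'=7): chars_in_quartet=4 acc=0x1C74C7 -> emit 1C 74 C7, reset; bytes_emitted=6
After char 8 ('x'=49): chars_in_quartet=1 acc=0x31 bytes_emitted=6
After char 9 ('g'=32): chars_in_quartet=2 acc=0xC60 bytes_emitted=6
Padding '==': partial quartet acc=0xC60 -> emit C6; bytes_emitted=7

Answer: BD 23 A4 1C 74 C7 C6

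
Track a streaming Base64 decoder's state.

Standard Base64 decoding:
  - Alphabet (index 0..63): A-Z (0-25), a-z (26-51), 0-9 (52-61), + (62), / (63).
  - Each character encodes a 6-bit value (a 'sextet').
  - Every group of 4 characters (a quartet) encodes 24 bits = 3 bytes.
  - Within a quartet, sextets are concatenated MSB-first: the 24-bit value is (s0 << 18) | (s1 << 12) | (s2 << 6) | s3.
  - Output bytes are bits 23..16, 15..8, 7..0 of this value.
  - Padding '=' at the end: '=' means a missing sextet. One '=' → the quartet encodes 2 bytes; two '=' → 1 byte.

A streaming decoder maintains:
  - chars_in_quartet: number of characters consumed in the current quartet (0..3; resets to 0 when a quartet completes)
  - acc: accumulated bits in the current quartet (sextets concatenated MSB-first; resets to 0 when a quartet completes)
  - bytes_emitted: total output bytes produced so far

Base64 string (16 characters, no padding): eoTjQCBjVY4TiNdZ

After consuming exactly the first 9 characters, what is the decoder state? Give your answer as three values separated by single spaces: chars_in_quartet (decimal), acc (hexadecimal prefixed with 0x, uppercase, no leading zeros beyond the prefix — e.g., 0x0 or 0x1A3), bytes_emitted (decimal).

Answer: 1 0x15 6

Derivation:
After char 0 ('e'=30): chars_in_quartet=1 acc=0x1E bytes_emitted=0
After char 1 ('o'=40): chars_in_quartet=2 acc=0x7A8 bytes_emitted=0
After char 2 ('T'=19): chars_in_quartet=3 acc=0x1EA13 bytes_emitted=0
After char 3 ('j'=35): chars_in_quartet=4 acc=0x7A84E3 -> emit 7A 84 E3, reset; bytes_emitted=3
After char 4 ('Q'=16): chars_in_quartet=1 acc=0x10 bytes_emitted=3
After char 5 ('C'=2): chars_in_quartet=2 acc=0x402 bytes_emitted=3
After char 6 ('B'=1): chars_in_quartet=3 acc=0x10081 bytes_emitted=3
After char 7 ('j'=35): chars_in_quartet=4 acc=0x402063 -> emit 40 20 63, reset; bytes_emitted=6
After char 8 ('V'=21): chars_in_quartet=1 acc=0x15 bytes_emitted=6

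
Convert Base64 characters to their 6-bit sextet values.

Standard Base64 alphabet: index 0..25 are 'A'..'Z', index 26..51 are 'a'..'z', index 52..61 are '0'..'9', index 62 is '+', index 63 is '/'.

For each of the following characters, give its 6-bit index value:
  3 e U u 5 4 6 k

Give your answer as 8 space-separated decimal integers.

'3': 0..9 range, 52 + ord('3') − ord('0') = 55
'e': a..z range, 26 + ord('e') − ord('a') = 30
'U': A..Z range, ord('U') − ord('A') = 20
'u': a..z range, 26 + ord('u') − ord('a') = 46
'5': 0..9 range, 52 + ord('5') − ord('0') = 57
'4': 0..9 range, 52 + ord('4') − ord('0') = 56
'6': 0..9 range, 52 + ord('6') − ord('0') = 58
'k': a..z range, 26 + ord('k') − ord('a') = 36

Answer: 55 30 20 46 57 56 58 36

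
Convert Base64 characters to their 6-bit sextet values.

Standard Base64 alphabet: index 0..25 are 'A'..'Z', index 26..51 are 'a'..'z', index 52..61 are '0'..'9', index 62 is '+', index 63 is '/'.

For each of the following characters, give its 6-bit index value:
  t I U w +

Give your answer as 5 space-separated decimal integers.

Answer: 45 8 20 48 62

Derivation:
't': a..z range, 26 + ord('t') − ord('a') = 45
'I': A..Z range, ord('I') − ord('A') = 8
'U': A..Z range, ord('U') − ord('A') = 20
'w': a..z range, 26 + ord('w') − ord('a') = 48
'+': index 62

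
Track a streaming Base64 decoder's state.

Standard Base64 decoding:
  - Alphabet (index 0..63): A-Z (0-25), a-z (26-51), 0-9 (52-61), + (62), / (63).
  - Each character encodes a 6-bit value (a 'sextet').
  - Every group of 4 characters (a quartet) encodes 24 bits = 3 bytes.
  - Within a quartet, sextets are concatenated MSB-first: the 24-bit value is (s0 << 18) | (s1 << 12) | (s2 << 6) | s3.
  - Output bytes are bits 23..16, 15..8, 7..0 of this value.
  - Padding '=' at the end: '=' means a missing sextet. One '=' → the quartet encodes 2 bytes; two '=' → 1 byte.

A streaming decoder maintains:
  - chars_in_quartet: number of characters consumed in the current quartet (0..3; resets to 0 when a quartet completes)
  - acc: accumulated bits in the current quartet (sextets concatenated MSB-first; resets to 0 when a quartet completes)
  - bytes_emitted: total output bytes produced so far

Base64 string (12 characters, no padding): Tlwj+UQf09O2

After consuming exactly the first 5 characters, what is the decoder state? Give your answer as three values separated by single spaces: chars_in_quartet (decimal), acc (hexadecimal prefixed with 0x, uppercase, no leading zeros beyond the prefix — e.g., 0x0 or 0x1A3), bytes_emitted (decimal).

After char 0 ('T'=19): chars_in_quartet=1 acc=0x13 bytes_emitted=0
After char 1 ('l'=37): chars_in_quartet=2 acc=0x4E5 bytes_emitted=0
After char 2 ('w'=48): chars_in_quartet=3 acc=0x13970 bytes_emitted=0
After char 3 ('j'=35): chars_in_quartet=4 acc=0x4E5C23 -> emit 4E 5C 23, reset; bytes_emitted=3
After char 4 ('+'=62): chars_in_quartet=1 acc=0x3E bytes_emitted=3

Answer: 1 0x3E 3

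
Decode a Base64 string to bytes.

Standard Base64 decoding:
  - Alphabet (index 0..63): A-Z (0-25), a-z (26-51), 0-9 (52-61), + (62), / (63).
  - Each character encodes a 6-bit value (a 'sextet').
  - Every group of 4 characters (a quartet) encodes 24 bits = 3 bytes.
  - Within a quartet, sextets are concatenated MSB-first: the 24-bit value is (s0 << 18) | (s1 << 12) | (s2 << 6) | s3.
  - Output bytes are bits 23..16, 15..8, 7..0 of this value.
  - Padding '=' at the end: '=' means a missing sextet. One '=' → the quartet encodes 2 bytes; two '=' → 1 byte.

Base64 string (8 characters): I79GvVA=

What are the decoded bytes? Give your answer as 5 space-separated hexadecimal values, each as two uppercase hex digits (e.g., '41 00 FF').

After char 0 ('I'=8): chars_in_quartet=1 acc=0x8 bytes_emitted=0
After char 1 ('7'=59): chars_in_quartet=2 acc=0x23B bytes_emitted=0
After char 2 ('9'=61): chars_in_quartet=3 acc=0x8EFD bytes_emitted=0
After char 3 ('G'=6): chars_in_quartet=4 acc=0x23BF46 -> emit 23 BF 46, reset; bytes_emitted=3
After char 4 ('v'=47): chars_in_quartet=1 acc=0x2F bytes_emitted=3
After char 5 ('V'=21): chars_in_quartet=2 acc=0xBD5 bytes_emitted=3
After char 6 ('A'=0): chars_in_quartet=3 acc=0x2F540 bytes_emitted=3
Padding '=': partial quartet acc=0x2F540 -> emit BD 50; bytes_emitted=5

Answer: 23 BF 46 BD 50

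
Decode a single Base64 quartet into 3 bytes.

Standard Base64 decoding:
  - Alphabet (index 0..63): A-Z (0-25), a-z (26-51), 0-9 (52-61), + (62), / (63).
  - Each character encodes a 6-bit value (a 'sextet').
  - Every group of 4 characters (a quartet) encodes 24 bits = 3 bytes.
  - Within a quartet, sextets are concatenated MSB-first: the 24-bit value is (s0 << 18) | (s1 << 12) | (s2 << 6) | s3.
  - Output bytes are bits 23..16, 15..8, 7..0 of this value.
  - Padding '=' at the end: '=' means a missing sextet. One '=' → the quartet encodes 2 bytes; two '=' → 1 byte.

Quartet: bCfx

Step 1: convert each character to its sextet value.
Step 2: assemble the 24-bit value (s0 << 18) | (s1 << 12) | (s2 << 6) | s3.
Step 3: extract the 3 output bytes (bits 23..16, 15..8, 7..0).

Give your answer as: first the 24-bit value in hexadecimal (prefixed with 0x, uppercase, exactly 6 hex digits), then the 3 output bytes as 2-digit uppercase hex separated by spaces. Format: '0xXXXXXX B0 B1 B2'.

Sextets: b=27, C=2, f=31, x=49
24-bit: (27<<18) | (2<<12) | (31<<6) | 49
      = 0x6C0000 | 0x002000 | 0x0007C0 | 0x000031
      = 0x6C27F1
Bytes: (v>>16)&0xFF=6C, (v>>8)&0xFF=27, v&0xFF=F1

Answer: 0x6C27F1 6C 27 F1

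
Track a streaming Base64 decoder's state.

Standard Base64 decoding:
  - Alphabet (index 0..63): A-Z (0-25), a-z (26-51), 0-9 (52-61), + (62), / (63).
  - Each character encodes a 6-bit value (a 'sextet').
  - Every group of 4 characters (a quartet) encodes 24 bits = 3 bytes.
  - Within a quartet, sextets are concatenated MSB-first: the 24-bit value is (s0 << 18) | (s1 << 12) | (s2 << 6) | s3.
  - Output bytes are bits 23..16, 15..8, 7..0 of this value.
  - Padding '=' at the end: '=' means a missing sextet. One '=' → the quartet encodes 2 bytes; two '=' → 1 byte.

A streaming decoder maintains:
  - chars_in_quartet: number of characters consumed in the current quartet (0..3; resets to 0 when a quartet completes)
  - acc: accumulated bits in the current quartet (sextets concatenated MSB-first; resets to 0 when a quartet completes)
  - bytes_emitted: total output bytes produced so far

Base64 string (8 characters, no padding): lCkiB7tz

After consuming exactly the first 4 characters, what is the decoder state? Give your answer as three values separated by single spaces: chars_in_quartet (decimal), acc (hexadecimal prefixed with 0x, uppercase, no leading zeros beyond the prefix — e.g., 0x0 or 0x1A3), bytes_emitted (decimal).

After char 0 ('l'=37): chars_in_quartet=1 acc=0x25 bytes_emitted=0
After char 1 ('C'=2): chars_in_quartet=2 acc=0x942 bytes_emitted=0
After char 2 ('k'=36): chars_in_quartet=3 acc=0x250A4 bytes_emitted=0
After char 3 ('i'=34): chars_in_quartet=4 acc=0x942922 -> emit 94 29 22, reset; bytes_emitted=3

Answer: 0 0x0 3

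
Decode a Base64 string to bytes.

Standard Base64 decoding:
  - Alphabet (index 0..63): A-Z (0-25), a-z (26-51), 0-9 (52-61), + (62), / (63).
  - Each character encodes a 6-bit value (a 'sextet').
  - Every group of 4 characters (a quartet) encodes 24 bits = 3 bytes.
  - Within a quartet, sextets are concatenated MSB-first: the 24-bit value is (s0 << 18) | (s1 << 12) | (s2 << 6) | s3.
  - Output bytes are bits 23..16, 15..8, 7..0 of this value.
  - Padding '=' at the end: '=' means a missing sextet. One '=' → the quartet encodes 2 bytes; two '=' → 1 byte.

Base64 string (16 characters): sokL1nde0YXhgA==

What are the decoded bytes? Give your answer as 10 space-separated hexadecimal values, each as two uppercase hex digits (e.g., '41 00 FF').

After char 0 ('s'=44): chars_in_quartet=1 acc=0x2C bytes_emitted=0
After char 1 ('o'=40): chars_in_quartet=2 acc=0xB28 bytes_emitted=0
After char 2 ('k'=36): chars_in_quartet=3 acc=0x2CA24 bytes_emitted=0
After char 3 ('L'=11): chars_in_quartet=4 acc=0xB2890B -> emit B2 89 0B, reset; bytes_emitted=3
After char 4 ('1'=53): chars_in_quartet=1 acc=0x35 bytes_emitted=3
After char 5 ('n'=39): chars_in_quartet=2 acc=0xD67 bytes_emitted=3
After char 6 ('d'=29): chars_in_quartet=3 acc=0x359DD bytes_emitted=3
After char 7 ('e'=30): chars_in_quartet=4 acc=0xD6775E -> emit D6 77 5E, reset; bytes_emitted=6
After char 8 ('0'=52): chars_in_quartet=1 acc=0x34 bytes_emitted=6
After char 9 ('Y'=24): chars_in_quartet=2 acc=0xD18 bytes_emitted=6
After char 10 ('X'=23): chars_in_quartet=3 acc=0x34617 bytes_emitted=6
After char 11 ('h'=33): chars_in_quartet=4 acc=0xD185E1 -> emit D1 85 E1, reset; bytes_emitted=9
After char 12 ('g'=32): chars_in_quartet=1 acc=0x20 bytes_emitted=9
After char 13 ('A'=0): chars_in_quartet=2 acc=0x800 bytes_emitted=9
Padding '==': partial quartet acc=0x800 -> emit 80; bytes_emitted=10

Answer: B2 89 0B D6 77 5E D1 85 E1 80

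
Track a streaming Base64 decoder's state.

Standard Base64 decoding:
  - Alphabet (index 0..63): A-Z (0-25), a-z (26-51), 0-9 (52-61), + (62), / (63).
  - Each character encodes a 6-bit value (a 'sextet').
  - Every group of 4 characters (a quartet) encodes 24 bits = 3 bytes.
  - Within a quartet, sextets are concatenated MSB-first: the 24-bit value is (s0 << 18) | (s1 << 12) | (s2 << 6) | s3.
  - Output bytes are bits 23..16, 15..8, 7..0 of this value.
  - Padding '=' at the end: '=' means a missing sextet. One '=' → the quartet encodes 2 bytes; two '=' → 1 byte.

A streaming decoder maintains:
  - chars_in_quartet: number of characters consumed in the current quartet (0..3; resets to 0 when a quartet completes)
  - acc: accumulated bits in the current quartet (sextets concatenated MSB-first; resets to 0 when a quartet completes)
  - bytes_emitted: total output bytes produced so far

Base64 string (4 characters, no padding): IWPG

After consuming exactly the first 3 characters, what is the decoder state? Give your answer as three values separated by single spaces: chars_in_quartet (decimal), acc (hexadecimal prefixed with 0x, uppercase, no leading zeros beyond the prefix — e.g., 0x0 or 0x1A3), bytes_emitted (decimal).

Answer: 3 0x858F 0

Derivation:
After char 0 ('I'=8): chars_in_quartet=1 acc=0x8 bytes_emitted=0
After char 1 ('W'=22): chars_in_quartet=2 acc=0x216 bytes_emitted=0
After char 2 ('P'=15): chars_in_quartet=3 acc=0x858F bytes_emitted=0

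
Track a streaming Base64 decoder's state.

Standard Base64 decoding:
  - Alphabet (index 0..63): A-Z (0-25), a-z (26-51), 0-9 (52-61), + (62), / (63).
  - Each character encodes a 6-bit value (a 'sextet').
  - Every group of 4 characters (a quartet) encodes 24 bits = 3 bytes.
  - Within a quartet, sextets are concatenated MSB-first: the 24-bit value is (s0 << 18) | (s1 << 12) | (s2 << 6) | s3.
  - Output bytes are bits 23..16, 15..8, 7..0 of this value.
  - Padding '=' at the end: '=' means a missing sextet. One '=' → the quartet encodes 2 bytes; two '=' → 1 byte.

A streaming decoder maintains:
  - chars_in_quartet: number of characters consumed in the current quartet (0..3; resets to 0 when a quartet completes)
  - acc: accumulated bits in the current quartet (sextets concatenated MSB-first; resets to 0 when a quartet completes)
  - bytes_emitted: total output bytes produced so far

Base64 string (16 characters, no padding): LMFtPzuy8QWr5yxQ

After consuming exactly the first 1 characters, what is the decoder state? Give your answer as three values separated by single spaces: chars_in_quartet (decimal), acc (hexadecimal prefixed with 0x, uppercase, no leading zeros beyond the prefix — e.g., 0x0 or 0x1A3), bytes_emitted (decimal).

After char 0 ('L'=11): chars_in_quartet=1 acc=0xB bytes_emitted=0

Answer: 1 0xB 0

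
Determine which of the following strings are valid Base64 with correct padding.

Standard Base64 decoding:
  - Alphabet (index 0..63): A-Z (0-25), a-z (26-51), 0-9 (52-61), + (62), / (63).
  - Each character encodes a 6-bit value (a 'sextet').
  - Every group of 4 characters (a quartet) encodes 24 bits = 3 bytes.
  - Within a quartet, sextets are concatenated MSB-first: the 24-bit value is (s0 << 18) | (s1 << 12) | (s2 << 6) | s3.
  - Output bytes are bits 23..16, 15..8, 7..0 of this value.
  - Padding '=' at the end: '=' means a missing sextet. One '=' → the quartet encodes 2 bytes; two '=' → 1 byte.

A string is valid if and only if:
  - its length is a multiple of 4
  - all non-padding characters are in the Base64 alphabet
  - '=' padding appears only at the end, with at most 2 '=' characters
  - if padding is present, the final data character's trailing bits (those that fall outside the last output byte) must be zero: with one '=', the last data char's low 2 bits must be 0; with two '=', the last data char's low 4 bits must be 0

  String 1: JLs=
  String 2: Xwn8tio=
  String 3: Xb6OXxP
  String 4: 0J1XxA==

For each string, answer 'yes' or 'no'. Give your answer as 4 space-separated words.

Answer: yes yes no yes

Derivation:
String 1: 'JLs=' → valid
String 2: 'Xwn8tio=' → valid
String 3: 'Xb6OXxP' → invalid (len=7 not mult of 4)
String 4: '0J1XxA==' → valid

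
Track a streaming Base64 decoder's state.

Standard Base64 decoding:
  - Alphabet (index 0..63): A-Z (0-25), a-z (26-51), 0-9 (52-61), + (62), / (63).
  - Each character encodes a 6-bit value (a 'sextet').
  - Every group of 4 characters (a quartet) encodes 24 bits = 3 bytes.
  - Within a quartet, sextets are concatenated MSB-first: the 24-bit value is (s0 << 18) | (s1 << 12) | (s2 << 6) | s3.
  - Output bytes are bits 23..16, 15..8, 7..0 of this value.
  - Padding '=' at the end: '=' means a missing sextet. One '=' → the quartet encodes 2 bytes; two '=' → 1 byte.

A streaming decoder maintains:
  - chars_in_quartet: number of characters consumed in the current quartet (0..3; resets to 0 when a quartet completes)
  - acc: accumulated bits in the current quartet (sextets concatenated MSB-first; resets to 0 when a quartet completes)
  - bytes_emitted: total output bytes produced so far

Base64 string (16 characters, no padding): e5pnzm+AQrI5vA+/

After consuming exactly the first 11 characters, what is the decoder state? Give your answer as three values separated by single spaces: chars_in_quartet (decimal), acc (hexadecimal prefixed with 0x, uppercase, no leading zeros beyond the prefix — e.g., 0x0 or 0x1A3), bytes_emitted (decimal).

Answer: 3 0x10AC8 6

Derivation:
After char 0 ('e'=30): chars_in_quartet=1 acc=0x1E bytes_emitted=0
After char 1 ('5'=57): chars_in_quartet=2 acc=0x7B9 bytes_emitted=0
After char 2 ('p'=41): chars_in_quartet=3 acc=0x1EE69 bytes_emitted=0
After char 3 ('n'=39): chars_in_quartet=4 acc=0x7B9A67 -> emit 7B 9A 67, reset; bytes_emitted=3
After char 4 ('z'=51): chars_in_quartet=1 acc=0x33 bytes_emitted=3
After char 5 ('m'=38): chars_in_quartet=2 acc=0xCE6 bytes_emitted=3
After char 6 ('+'=62): chars_in_quartet=3 acc=0x339BE bytes_emitted=3
After char 7 ('A'=0): chars_in_quartet=4 acc=0xCE6F80 -> emit CE 6F 80, reset; bytes_emitted=6
After char 8 ('Q'=16): chars_in_quartet=1 acc=0x10 bytes_emitted=6
After char 9 ('r'=43): chars_in_quartet=2 acc=0x42B bytes_emitted=6
After char 10 ('I'=8): chars_in_quartet=3 acc=0x10AC8 bytes_emitted=6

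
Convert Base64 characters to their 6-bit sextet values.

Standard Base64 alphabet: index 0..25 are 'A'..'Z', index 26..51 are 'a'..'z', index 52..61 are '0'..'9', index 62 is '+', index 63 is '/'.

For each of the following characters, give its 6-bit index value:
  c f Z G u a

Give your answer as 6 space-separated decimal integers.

'c': a..z range, 26 + ord('c') − ord('a') = 28
'f': a..z range, 26 + ord('f') − ord('a') = 31
'Z': A..Z range, ord('Z') − ord('A') = 25
'G': A..Z range, ord('G') − ord('A') = 6
'u': a..z range, 26 + ord('u') − ord('a') = 46
'a': a..z range, 26 + ord('a') − ord('a') = 26

Answer: 28 31 25 6 46 26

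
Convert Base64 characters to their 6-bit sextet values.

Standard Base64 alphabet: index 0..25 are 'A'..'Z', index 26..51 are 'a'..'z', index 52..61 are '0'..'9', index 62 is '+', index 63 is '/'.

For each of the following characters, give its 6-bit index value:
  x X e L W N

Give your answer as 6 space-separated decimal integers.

'x': a..z range, 26 + ord('x') − ord('a') = 49
'X': A..Z range, ord('X') − ord('A') = 23
'e': a..z range, 26 + ord('e') − ord('a') = 30
'L': A..Z range, ord('L') − ord('A') = 11
'W': A..Z range, ord('W') − ord('A') = 22
'N': A..Z range, ord('N') − ord('A') = 13

Answer: 49 23 30 11 22 13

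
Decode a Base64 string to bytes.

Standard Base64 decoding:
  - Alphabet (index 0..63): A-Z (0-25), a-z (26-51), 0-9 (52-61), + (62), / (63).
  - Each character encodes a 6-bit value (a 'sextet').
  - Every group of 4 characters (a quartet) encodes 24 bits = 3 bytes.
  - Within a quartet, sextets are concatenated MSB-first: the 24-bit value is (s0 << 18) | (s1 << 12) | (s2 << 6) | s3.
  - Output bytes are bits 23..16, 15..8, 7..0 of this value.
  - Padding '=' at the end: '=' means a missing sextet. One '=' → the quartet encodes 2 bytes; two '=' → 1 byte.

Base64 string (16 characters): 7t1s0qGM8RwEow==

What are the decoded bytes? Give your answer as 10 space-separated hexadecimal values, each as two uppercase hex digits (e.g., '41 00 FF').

After char 0 ('7'=59): chars_in_quartet=1 acc=0x3B bytes_emitted=0
After char 1 ('t'=45): chars_in_quartet=2 acc=0xEED bytes_emitted=0
After char 2 ('1'=53): chars_in_quartet=3 acc=0x3BB75 bytes_emitted=0
After char 3 ('s'=44): chars_in_quartet=4 acc=0xEEDD6C -> emit EE DD 6C, reset; bytes_emitted=3
After char 4 ('0'=52): chars_in_quartet=1 acc=0x34 bytes_emitted=3
After char 5 ('q'=42): chars_in_quartet=2 acc=0xD2A bytes_emitted=3
After char 6 ('G'=6): chars_in_quartet=3 acc=0x34A86 bytes_emitted=3
After char 7 ('M'=12): chars_in_quartet=4 acc=0xD2A18C -> emit D2 A1 8C, reset; bytes_emitted=6
After char 8 ('8'=60): chars_in_quartet=1 acc=0x3C bytes_emitted=6
After char 9 ('R'=17): chars_in_quartet=2 acc=0xF11 bytes_emitted=6
After char 10 ('w'=48): chars_in_quartet=3 acc=0x3C470 bytes_emitted=6
After char 11 ('E'=4): chars_in_quartet=4 acc=0xF11C04 -> emit F1 1C 04, reset; bytes_emitted=9
After char 12 ('o'=40): chars_in_quartet=1 acc=0x28 bytes_emitted=9
After char 13 ('w'=48): chars_in_quartet=2 acc=0xA30 bytes_emitted=9
Padding '==': partial quartet acc=0xA30 -> emit A3; bytes_emitted=10

Answer: EE DD 6C D2 A1 8C F1 1C 04 A3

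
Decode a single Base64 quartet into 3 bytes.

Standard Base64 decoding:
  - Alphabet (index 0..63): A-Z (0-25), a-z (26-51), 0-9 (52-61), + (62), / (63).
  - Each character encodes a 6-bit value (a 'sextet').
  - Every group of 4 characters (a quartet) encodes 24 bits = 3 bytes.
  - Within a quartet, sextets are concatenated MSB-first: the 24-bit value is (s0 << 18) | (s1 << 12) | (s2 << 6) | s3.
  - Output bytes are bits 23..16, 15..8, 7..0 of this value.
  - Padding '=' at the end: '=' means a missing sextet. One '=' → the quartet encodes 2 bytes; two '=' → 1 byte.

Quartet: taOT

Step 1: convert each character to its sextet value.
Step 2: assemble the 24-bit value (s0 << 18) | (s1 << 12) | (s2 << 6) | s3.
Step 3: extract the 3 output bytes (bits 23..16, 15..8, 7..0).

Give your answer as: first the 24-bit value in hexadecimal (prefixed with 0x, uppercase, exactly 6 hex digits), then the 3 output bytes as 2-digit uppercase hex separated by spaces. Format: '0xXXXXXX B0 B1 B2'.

Answer: 0xB5A393 B5 A3 93

Derivation:
Sextets: t=45, a=26, O=14, T=19
24-bit: (45<<18) | (26<<12) | (14<<6) | 19
      = 0xB40000 | 0x01A000 | 0x000380 | 0x000013
      = 0xB5A393
Bytes: (v>>16)&0xFF=B5, (v>>8)&0xFF=A3, v&0xFF=93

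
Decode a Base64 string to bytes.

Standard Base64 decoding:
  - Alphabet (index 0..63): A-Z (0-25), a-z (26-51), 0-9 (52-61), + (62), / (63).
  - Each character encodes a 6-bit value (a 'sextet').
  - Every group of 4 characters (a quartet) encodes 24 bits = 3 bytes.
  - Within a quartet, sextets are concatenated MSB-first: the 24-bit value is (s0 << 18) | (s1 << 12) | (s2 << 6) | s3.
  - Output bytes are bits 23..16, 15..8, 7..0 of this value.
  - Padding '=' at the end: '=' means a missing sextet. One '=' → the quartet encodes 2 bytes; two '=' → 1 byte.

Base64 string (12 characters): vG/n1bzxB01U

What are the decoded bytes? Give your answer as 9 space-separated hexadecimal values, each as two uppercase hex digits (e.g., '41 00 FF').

Answer: BC 6F E7 D5 BC F1 07 4D 54

Derivation:
After char 0 ('v'=47): chars_in_quartet=1 acc=0x2F bytes_emitted=0
After char 1 ('G'=6): chars_in_quartet=2 acc=0xBC6 bytes_emitted=0
After char 2 ('/'=63): chars_in_quartet=3 acc=0x2F1BF bytes_emitted=0
After char 3 ('n'=39): chars_in_quartet=4 acc=0xBC6FE7 -> emit BC 6F E7, reset; bytes_emitted=3
After char 4 ('1'=53): chars_in_quartet=1 acc=0x35 bytes_emitted=3
After char 5 ('b'=27): chars_in_quartet=2 acc=0xD5B bytes_emitted=3
After char 6 ('z'=51): chars_in_quartet=3 acc=0x356F3 bytes_emitted=3
After char 7 ('x'=49): chars_in_quartet=4 acc=0xD5BCF1 -> emit D5 BC F1, reset; bytes_emitted=6
After char 8 ('B'=1): chars_in_quartet=1 acc=0x1 bytes_emitted=6
After char 9 ('0'=52): chars_in_quartet=2 acc=0x74 bytes_emitted=6
After char 10 ('1'=53): chars_in_quartet=3 acc=0x1D35 bytes_emitted=6
After char 11 ('U'=20): chars_in_quartet=4 acc=0x74D54 -> emit 07 4D 54, reset; bytes_emitted=9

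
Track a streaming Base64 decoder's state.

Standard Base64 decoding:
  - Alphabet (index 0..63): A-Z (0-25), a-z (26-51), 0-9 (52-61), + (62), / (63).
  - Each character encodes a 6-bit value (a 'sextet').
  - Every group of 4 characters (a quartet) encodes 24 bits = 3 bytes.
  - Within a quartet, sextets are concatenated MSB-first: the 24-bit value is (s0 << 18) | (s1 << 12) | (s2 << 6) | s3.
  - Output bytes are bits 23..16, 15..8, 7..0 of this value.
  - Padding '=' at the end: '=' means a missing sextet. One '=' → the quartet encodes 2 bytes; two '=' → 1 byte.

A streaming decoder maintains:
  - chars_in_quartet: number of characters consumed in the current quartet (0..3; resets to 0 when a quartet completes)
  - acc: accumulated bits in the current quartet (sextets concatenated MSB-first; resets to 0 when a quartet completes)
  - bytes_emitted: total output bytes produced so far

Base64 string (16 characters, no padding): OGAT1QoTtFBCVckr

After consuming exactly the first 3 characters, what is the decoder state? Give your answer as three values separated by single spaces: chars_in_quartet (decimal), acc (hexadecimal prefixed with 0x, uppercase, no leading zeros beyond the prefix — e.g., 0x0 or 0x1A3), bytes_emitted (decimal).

Answer: 3 0xE180 0

Derivation:
After char 0 ('O'=14): chars_in_quartet=1 acc=0xE bytes_emitted=0
After char 1 ('G'=6): chars_in_quartet=2 acc=0x386 bytes_emitted=0
After char 2 ('A'=0): chars_in_quartet=3 acc=0xE180 bytes_emitted=0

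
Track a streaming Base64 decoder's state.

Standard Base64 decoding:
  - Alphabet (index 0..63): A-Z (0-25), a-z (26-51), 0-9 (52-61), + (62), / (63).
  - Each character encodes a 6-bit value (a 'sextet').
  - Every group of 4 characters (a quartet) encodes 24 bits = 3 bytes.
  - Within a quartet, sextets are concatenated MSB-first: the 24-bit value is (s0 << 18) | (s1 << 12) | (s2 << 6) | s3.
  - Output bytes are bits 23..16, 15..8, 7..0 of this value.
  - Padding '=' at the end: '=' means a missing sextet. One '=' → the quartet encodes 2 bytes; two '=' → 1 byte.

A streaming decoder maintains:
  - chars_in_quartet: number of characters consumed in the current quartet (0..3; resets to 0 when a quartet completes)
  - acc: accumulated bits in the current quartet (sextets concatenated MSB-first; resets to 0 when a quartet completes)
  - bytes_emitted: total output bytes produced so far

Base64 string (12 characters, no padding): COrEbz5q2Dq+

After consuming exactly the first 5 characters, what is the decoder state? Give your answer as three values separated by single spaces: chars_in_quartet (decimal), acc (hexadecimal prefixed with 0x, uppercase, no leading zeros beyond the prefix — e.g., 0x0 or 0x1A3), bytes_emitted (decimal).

After char 0 ('C'=2): chars_in_quartet=1 acc=0x2 bytes_emitted=0
After char 1 ('O'=14): chars_in_quartet=2 acc=0x8E bytes_emitted=0
After char 2 ('r'=43): chars_in_quartet=3 acc=0x23AB bytes_emitted=0
After char 3 ('E'=4): chars_in_quartet=4 acc=0x8EAC4 -> emit 08 EA C4, reset; bytes_emitted=3
After char 4 ('b'=27): chars_in_quartet=1 acc=0x1B bytes_emitted=3

Answer: 1 0x1B 3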